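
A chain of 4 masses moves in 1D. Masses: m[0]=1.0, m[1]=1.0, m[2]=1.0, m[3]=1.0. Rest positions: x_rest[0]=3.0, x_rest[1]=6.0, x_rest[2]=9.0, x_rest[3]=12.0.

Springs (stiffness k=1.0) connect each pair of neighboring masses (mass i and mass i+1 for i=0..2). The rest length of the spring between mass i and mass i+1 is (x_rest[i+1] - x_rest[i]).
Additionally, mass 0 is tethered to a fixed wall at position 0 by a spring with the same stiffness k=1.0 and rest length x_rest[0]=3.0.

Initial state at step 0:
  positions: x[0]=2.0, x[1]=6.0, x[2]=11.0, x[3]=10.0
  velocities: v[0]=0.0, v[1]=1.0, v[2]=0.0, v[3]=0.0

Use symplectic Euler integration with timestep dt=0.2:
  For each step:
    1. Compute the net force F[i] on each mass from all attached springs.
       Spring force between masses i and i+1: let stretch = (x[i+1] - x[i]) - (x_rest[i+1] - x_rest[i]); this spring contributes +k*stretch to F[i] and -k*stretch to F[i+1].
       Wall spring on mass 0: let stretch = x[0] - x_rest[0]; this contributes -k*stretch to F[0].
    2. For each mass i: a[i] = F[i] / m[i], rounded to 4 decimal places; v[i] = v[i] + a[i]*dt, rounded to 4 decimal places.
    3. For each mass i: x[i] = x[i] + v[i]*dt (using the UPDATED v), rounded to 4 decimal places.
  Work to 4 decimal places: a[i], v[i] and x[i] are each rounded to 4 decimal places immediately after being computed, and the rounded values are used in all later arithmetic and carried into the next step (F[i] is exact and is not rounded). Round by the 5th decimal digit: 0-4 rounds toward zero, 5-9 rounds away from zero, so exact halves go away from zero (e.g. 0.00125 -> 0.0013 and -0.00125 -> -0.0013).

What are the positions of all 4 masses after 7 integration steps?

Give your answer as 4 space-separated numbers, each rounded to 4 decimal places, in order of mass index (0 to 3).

Answer: 3.9519 6.9363 7.4049 12.8290

Derivation:
Step 0: x=[2.0000 6.0000 11.0000 10.0000] v=[0.0000 1.0000 0.0000 0.0000]
Step 1: x=[2.0800 6.2400 10.7600 10.1600] v=[0.4000 1.2000 -1.2000 0.8000]
Step 2: x=[2.2432 6.4944 10.3152 10.4640] v=[0.8160 1.2720 -2.2240 1.5200]
Step 3: x=[2.4867 6.7316 9.7235 10.8820] v=[1.2176 1.1859 -2.9584 2.0902]
Step 4: x=[2.8005 6.9187 9.0585 11.3737] v=[1.5692 0.9353 -3.3251 2.4585]
Step 5: x=[3.1670 7.0266 8.4005 11.8928] v=[1.8327 0.5396 -3.2900 2.5955]
Step 6: x=[3.5612 7.0351 7.8272 12.3922] v=[1.9712 0.0425 -2.8663 2.4970]
Step 7: x=[3.9519 6.9363 7.4049 12.8290] v=[1.9537 -0.4939 -2.1117 2.1840]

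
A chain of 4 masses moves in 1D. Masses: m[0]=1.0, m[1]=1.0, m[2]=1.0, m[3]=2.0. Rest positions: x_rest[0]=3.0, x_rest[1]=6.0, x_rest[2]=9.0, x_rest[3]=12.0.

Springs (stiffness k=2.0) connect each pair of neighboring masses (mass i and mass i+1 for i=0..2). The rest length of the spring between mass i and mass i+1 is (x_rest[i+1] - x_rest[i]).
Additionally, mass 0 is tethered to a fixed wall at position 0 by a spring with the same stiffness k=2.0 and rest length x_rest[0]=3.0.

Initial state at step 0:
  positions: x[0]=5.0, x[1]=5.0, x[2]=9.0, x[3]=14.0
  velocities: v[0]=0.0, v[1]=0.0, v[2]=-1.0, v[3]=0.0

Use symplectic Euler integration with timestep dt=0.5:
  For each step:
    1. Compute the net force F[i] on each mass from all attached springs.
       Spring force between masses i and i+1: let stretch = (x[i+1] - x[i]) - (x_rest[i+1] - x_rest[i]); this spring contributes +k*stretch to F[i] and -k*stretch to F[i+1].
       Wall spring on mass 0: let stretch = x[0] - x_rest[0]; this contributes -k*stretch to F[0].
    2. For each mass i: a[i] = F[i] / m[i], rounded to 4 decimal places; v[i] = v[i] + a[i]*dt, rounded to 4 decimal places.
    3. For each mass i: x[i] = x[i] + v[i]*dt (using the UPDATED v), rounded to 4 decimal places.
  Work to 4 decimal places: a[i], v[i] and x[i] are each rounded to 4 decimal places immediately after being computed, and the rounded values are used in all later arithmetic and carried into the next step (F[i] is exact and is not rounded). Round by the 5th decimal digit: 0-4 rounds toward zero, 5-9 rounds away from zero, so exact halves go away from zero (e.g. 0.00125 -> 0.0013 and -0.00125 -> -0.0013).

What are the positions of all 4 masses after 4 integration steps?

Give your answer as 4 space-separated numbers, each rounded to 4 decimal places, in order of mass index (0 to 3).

Step 0: x=[5.0000 5.0000 9.0000 14.0000] v=[0.0000 0.0000 -1.0000 0.0000]
Step 1: x=[2.5000 7.0000 9.0000 13.5000] v=[-5.0000 4.0000 0.0000 -1.0000]
Step 2: x=[1.0000 7.7500 10.2500 12.6250] v=[-3.0000 1.5000 2.5000 -1.7500]
Step 3: x=[2.3750 6.3750 11.4375 11.9063] v=[2.7500 -2.7500 2.3750 -1.4375]
Step 4: x=[4.5625 5.5313 10.3282 11.8204] v=[4.3750 -1.6875 -2.2187 -0.1719]

Answer: 4.5625 5.5313 10.3282 11.8204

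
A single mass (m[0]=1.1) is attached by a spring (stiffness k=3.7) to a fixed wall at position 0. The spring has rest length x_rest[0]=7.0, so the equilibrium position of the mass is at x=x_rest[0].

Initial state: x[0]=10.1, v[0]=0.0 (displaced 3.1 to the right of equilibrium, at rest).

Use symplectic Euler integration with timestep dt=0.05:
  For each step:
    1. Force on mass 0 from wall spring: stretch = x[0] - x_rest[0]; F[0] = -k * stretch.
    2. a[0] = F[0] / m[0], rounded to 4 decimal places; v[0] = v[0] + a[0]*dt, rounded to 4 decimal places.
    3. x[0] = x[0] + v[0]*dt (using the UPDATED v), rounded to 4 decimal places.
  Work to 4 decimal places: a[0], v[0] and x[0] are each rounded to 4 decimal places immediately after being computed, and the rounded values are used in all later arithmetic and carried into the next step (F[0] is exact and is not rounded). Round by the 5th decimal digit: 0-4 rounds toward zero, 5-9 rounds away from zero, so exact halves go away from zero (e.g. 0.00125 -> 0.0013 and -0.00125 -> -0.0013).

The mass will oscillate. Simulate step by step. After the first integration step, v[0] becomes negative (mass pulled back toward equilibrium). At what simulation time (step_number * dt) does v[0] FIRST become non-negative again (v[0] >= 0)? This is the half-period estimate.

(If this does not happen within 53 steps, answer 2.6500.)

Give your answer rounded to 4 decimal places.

Answer: 1.7500

Derivation:
Step 0: x=[10.1000] v=[0.0000]
Step 1: x=[10.0739] v=[-0.5214]
Step 2: x=[10.0220] v=[-1.0384]
Step 3: x=[9.9447] v=[-1.5466]
Step 4: x=[9.8426] v=[-2.0418]
Step 5: x=[9.7166] v=[-2.5199]
Step 6: x=[9.5678] v=[-2.9768]
Step 7: x=[9.3974] v=[-3.4087]
Step 8: x=[9.2068] v=[-3.8119]
Step 9: x=[8.9977] v=[-4.1830]
Step 10: x=[8.7718] v=[-4.5190]
Step 11: x=[8.5310] v=[-4.8170]
Step 12: x=[8.2773] v=[-5.0745]
Step 13: x=[8.0128] v=[-5.2893]
Step 14: x=[7.7398] v=[-5.4596]
Step 15: x=[7.4606] v=[-5.5840]
Step 16: x=[7.1775] v=[-5.6615]
Step 17: x=[6.8929] v=[-5.6914]
Step 18: x=[6.6092] v=[-5.6734]
Step 19: x=[6.3288] v=[-5.6077]
Step 20: x=[6.0541] v=[-5.4948]
Step 21: x=[5.7873] v=[-5.3357]
Step 22: x=[5.5307] v=[-5.1317]
Step 23: x=[5.2865] v=[-4.8846]
Step 24: x=[5.0567] v=[-4.5964]
Step 25: x=[4.8432] v=[-4.2696]
Step 26: x=[4.6479] v=[-3.9069]
Step 27: x=[4.4723] v=[-3.5113]
Step 28: x=[4.3180] v=[-3.0862]
Step 29: x=[4.1862] v=[-2.6351]
Step 30: x=[4.0781] v=[-2.1619]
Step 31: x=[3.9946] v=[-1.6705]
Step 32: x=[3.9364] v=[-1.1650]
Step 33: x=[3.9039] v=[-0.6498]
Step 34: x=[3.8974] v=[-0.1291]
Step 35: x=[3.9170] v=[0.3927]
First v>=0 after going negative at step 35, time=1.7500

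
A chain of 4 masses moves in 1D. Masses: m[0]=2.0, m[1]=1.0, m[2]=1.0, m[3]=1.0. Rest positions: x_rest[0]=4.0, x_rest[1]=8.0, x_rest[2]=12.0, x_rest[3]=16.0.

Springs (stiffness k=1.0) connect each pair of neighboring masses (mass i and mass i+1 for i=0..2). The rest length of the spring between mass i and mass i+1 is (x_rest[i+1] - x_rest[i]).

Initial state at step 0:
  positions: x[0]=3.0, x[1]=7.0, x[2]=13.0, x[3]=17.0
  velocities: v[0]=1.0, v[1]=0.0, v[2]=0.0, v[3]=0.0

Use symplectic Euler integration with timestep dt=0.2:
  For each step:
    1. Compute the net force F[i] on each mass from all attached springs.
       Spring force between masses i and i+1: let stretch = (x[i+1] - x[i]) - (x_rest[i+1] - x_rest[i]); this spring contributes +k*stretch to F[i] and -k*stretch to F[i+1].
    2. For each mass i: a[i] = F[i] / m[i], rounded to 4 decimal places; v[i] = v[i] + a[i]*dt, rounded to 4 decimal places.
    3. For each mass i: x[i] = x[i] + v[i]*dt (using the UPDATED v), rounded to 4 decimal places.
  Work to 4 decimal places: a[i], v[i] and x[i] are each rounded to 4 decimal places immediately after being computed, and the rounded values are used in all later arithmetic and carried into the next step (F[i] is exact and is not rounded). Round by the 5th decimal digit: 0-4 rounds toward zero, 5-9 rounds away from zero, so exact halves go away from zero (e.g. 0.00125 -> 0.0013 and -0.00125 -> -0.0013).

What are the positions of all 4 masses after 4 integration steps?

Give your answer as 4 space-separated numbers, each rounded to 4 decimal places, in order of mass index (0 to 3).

Answer: 3.7839 7.7396 12.3370 16.9555

Derivation:
Step 0: x=[3.0000 7.0000 13.0000 17.0000] v=[1.0000 0.0000 0.0000 0.0000]
Step 1: x=[3.2000 7.0800 12.9200 17.0000] v=[1.0000 0.4000 -0.4000 0.0000]
Step 2: x=[3.3976 7.2384 12.7696 16.9968] v=[0.9880 0.7920 -0.7520 -0.0160]
Step 3: x=[3.5920 7.4644 12.5670 16.9845] v=[0.9721 1.1301 -1.0128 -0.0614]
Step 4: x=[3.7839 7.7396 12.3370 16.9555] v=[0.9593 1.3761 -1.1498 -0.1449]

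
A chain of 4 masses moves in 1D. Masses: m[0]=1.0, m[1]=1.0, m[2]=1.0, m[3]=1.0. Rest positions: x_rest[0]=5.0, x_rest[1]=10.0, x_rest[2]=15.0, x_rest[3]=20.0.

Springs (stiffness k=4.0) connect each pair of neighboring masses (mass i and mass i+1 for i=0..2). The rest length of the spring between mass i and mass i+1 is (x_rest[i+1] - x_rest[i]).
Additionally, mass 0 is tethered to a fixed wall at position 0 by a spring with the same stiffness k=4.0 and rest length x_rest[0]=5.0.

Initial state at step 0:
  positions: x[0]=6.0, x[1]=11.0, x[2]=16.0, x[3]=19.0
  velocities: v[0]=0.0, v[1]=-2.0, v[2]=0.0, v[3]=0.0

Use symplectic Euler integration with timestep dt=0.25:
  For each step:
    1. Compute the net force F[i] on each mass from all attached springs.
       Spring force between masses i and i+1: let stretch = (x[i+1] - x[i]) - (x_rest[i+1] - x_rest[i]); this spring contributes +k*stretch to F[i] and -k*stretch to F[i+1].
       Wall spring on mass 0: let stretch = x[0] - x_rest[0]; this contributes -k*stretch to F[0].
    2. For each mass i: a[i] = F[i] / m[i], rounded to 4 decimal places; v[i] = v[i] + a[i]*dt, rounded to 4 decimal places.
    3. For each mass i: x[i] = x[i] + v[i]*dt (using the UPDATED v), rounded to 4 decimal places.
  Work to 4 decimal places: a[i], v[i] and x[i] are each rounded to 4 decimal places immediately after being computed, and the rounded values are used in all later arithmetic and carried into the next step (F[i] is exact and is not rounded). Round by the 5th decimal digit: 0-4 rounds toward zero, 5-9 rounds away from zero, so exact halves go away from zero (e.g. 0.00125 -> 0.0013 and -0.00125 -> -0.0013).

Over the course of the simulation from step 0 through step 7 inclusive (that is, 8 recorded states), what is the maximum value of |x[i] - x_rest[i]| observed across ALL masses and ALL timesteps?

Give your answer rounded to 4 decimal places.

Answer: 1.6443

Derivation:
Step 0: x=[6.0000 11.0000 16.0000 19.0000] v=[0.0000 -2.0000 0.0000 0.0000]
Step 1: x=[5.7500 10.5000 15.5000 19.5000] v=[-1.0000 -2.0000 -2.0000 2.0000]
Step 2: x=[5.2500 10.0625 14.7500 20.2500] v=[-2.0000 -1.7500 -3.0000 3.0000]
Step 3: x=[4.6406 9.5938 14.2031 20.8750] v=[-2.4375 -1.8750 -2.1875 2.5000]
Step 4: x=[4.1094 9.0391 14.1719 21.0820] v=[-2.1249 -2.2189 -0.1249 0.8281]
Step 5: x=[3.7833 8.5352 14.5850 20.8115] v=[-1.3046 -2.0158 1.6524 -1.0820]
Step 6: x=[3.6993 8.3557 15.0423 20.2344] v=[-0.3360 -0.7179 1.8291 -2.3085]
Step 7: x=[3.8546 8.6838 15.1260 19.6093] v=[0.6211 1.3123 0.3346 -2.5006]
Max displacement = 1.6443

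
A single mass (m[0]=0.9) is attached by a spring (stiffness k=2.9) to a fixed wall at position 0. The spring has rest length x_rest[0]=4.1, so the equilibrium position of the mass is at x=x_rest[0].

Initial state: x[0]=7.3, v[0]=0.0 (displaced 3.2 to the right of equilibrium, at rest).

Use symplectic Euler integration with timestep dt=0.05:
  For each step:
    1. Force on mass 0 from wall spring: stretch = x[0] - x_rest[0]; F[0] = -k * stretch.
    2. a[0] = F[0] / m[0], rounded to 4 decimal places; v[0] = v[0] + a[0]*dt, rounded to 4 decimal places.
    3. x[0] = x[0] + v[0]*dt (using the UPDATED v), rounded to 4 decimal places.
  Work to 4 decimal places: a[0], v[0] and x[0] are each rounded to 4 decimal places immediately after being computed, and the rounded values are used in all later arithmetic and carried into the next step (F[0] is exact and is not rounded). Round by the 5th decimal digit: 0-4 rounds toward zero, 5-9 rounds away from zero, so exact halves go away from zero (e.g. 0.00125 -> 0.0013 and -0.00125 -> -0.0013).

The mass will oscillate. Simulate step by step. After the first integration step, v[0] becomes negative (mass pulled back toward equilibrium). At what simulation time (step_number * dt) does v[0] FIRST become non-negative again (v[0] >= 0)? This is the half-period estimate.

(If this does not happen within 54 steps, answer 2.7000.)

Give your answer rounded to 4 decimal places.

Step 0: x=[7.3000] v=[0.0000]
Step 1: x=[7.2742] v=[-0.5156]
Step 2: x=[7.2229] v=[-1.0270]
Step 3: x=[7.1464] v=[-1.5301]
Step 4: x=[7.0454] v=[-2.0209]
Step 5: x=[6.9206] v=[-2.4954]
Step 6: x=[6.7731] v=[-2.9498]
Step 7: x=[6.6041] v=[-3.3805]
Step 8: x=[6.4149] v=[-3.7839]
Step 9: x=[6.2071] v=[-4.1569]
Step 10: x=[5.9823] v=[-4.4964]
Step 11: x=[5.7423] v=[-4.7997]
Step 12: x=[5.4891] v=[-5.0643]
Step 13: x=[5.2247] v=[-5.2881]
Step 14: x=[4.9512] v=[-5.4693]
Step 15: x=[4.6709] v=[-5.6064]
Step 16: x=[4.3860] v=[-5.6984]
Step 17: x=[4.0988] v=[-5.7445]
Step 18: x=[3.8116] v=[-5.7443]
Step 19: x=[3.5267] v=[-5.6978]
Step 20: x=[3.2464] v=[-5.6054]
Step 21: x=[2.9730] v=[-5.4679]
Step 22: x=[2.7087] v=[-5.2863]
Step 23: x=[2.4556] v=[-5.0621]
Step 24: x=[2.2157] v=[-4.7972]
Step 25: x=[1.9910] v=[-4.4936]
Step 26: x=[1.7833] v=[-4.1538]
Step 27: x=[1.5943] v=[-3.7806]
Step 28: x=[1.4255] v=[-3.3769]
Step 29: x=[1.2782] v=[-2.9460]
Step 30: x=[1.1536] v=[-2.4914]
Step 31: x=[1.0528] v=[-2.0167]
Step 32: x=[0.9765] v=[-1.5258]
Step 33: x=[0.9254] v=[-1.0226]
Step 34: x=[0.8998] v=[-0.5111]
Step 35: x=[0.9000] v=[0.0045]
First v>=0 after going negative at step 35, time=1.7500

Answer: 1.7500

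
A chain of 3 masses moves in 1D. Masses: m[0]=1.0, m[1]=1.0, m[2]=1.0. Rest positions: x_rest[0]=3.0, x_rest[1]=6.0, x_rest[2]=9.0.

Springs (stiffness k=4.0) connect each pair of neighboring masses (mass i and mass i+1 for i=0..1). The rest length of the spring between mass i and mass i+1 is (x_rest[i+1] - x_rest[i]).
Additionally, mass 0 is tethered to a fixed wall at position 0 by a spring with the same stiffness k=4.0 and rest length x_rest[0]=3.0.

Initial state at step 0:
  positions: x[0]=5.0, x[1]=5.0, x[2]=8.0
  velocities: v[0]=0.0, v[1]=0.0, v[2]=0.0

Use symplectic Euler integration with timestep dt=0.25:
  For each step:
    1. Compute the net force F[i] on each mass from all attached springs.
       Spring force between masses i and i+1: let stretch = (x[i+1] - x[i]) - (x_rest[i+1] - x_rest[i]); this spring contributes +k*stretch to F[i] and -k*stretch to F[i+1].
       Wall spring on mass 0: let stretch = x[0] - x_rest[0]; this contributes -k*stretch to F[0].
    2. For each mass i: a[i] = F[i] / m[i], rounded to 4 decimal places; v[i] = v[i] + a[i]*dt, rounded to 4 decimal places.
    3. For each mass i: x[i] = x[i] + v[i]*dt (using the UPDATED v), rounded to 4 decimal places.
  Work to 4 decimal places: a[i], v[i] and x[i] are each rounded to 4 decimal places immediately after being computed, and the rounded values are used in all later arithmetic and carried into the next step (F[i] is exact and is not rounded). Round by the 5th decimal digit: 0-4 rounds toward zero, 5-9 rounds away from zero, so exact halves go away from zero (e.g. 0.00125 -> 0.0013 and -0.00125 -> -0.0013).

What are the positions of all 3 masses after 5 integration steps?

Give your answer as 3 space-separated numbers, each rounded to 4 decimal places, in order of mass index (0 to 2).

Answer: 2.0948 4.7559 10.0909

Derivation:
Step 0: x=[5.0000 5.0000 8.0000] v=[0.0000 0.0000 0.0000]
Step 1: x=[3.7500 5.7500 8.0000] v=[-5.0000 3.0000 0.0000]
Step 2: x=[2.0625 6.5625 8.1875] v=[-6.7500 3.2500 0.7500]
Step 3: x=[0.9844 6.6563 8.7188] v=[-4.3125 0.3750 2.1250]
Step 4: x=[1.0782 5.8477 9.4844] v=[0.3750 -3.2344 3.0625]
Step 5: x=[2.0948 4.7559 10.0909] v=[4.0663 -4.3672 2.4258]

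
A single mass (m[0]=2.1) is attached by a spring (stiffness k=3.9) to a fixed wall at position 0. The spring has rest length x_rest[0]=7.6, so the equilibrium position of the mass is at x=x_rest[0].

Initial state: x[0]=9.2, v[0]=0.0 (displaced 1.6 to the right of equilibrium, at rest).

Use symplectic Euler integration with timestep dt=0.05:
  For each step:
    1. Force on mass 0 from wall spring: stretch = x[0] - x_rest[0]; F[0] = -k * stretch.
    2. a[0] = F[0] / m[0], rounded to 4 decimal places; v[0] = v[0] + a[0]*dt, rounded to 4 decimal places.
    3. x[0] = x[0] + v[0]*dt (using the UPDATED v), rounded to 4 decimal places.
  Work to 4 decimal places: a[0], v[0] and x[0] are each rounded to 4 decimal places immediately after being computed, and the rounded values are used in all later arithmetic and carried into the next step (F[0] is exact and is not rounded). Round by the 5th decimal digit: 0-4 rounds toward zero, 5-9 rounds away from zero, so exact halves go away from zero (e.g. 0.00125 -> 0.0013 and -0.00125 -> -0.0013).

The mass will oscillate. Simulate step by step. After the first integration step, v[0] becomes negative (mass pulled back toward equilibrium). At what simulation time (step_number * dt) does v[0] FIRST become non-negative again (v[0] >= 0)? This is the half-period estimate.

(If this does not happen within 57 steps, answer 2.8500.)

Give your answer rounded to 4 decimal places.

Step 0: x=[9.2000] v=[0.0000]
Step 1: x=[9.1926] v=[-0.1486]
Step 2: x=[9.1778] v=[-0.2965]
Step 3: x=[9.1557] v=[-0.4430]
Step 4: x=[9.1263] v=[-0.5875]
Step 5: x=[9.0898] v=[-0.7292]
Step 6: x=[9.0464] v=[-0.8675]
Step 7: x=[8.9963] v=[-1.0018]
Step 8: x=[8.9397] v=[-1.1315]
Step 9: x=[8.8769] v=[-1.2559]
Step 10: x=[8.8082] v=[-1.3745]
Step 11: x=[8.7339] v=[-1.4867]
Step 12: x=[8.6543] v=[-1.5920]
Step 13: x=[8.5698] v=[-1.6899]
Step 14: x=[8.4808] v=[-1.7800]
Step 15: x=[8.3877] v=[-1.8618]
Step 16: x=[8.2910] v=[-1.9349]
Step 17: x=[8.1910] v=[-1.9991]
Step 18: x=[8.0883] v=[-2.0540]
Step 19: x=[7.9833] v=[-2.0993]
Step 20: x=[7.8766] v=[-2.1349]
Step 21: x=[7.7686] v=[-2.1606]
Step 22: x=[7.6598] v=[-2.1763]
Step 23: x=[7.5507] v=[-2.1819]
Step 24: x=[7.4418] v=[-2.1773]
Step 25: x=[7.3337] v=[-2.1626]
Step 26: x=[7.2268] v=[-2.1379]
Step 27: x=[7.1216] v=[-2.1032]
Step 28: x=[7.0187] v=[-2.0588]
Step 29: x=[6.9185] v=[-2.0048]
Step 30: x=[6.8214] v=[-1.9415]
Step 31: x=[6.7279] v=[-1.8692]
Step 32: x=[6.6385] v=[-1.7882]
Step 33: x=[6.5536] v=[-1.6989]
Step 34: x=[6.4735] v=[-1.6017]
Step 35: x=[6.3986] v=[-1.4971]
Step 36: x=[6.3293] v=[-1.3855]
Step 37: x=[6.2659] v=[-1.2675]
Step 38: x=[6.2087] v=[-1.1436]
Step 39: x=[6.1580] v=[-1.0144]
Step 40: x=[6.1140] v=[-0.8805]
Step 41: x=[6.0769] v=[-0.7425]
Step 42: x=[6.0468] v=[-0.6011]
Step 43: x=[6.0240] v=[-0.4569]
Step 44: x=[6.0085] v=[-0.3106]
Step 45: x=[6.0004] v=[-0.1628]
Step 46: x=[5.9997] v=[-0.0143]
Step 47: x=[6.0064] v=[0.1343]
First v>=0 after going negative at step 47, time=2.3500

Answer: 2.3500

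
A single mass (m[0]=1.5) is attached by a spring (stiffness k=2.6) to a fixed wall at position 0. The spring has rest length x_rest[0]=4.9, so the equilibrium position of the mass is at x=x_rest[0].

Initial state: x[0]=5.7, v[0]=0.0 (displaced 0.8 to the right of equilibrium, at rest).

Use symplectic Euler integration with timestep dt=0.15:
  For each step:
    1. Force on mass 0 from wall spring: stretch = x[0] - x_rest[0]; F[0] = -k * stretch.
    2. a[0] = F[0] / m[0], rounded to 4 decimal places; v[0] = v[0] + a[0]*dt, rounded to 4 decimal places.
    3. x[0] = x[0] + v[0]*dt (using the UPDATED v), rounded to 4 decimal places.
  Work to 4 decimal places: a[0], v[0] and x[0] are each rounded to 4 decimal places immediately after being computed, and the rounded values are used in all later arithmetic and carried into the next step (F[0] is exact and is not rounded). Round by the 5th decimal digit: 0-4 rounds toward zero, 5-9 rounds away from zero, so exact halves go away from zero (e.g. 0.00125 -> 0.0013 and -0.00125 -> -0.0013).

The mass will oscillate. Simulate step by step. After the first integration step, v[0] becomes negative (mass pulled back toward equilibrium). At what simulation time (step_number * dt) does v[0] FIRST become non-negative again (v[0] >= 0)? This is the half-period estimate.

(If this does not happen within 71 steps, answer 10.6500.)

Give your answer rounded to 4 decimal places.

Answer: 2.4000

Derivation:
Step 0: x=[5.7000] v=[0.0000]
Step 1: x=[5.6688] v=[-0.2080]
Step 2: x=[5.6076] v=[-0.4079]
Step 3: x=[5.5188] v=[-0.5919]
Step 4: x=[5.4059] v=[-0.7528]
Step 5: x=[5.2733] v=[-0.8843]
Step 6: x=[5.1261] v=[-0.9814]
Step 7: x=[4.9701] v=[-1.0402]
Step 8: x=[4.8113] v=[-1.0584]
Step 9: x=[4.6560] v=[-1.0353]
Step 10: x=[4.5102] v=[-0.9719]
Step 11: x=[4.3796] v=[-0.8705]
Step 12: x=[4.2693] v=[-0.7352]
Step 13: x=[4.1836] v=[-0.5712]
Step 14: x=[4.1259] v=[-0.3849]
Step 15: x=[4.0984] v=[-0.1836]
Step 16: x=[4.1021] v=[0.0248]
First v>=0 after going negative at step 16, time=2.4000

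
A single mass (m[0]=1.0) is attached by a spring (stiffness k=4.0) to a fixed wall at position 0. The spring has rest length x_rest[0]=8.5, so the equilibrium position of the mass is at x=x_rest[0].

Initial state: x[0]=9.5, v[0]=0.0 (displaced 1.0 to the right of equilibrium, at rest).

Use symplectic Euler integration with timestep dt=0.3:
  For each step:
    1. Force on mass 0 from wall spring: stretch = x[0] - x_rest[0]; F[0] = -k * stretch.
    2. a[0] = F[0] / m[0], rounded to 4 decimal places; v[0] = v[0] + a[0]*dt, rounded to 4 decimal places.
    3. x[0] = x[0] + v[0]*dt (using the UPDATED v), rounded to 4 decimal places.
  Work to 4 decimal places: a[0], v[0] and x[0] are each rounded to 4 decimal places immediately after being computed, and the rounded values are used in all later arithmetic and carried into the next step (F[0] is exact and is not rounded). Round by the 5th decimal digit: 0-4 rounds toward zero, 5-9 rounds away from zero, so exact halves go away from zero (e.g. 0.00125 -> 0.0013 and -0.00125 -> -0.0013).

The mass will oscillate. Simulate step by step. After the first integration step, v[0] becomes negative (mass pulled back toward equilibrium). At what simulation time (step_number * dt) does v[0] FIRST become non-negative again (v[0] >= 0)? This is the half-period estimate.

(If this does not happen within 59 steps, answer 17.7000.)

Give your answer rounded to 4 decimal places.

Answer: 1.8000

Derivation:
Step 0: x=[9.5000] v=[0.0000]
Step 1: x=[9.1400] v=[-1.2000]
Step 2: x=[8.5496] v=[-1.9680]
Step 3: x=[7.9414] v=[-2.0275]
Step 4: x=[7.5342] v=[-1.3572]
Step 5: x=[7.4747] v=[-0.1982]
Step 6: x=[7.7844] v=[1.0322]
First v>=0 after going negative at step 6, time=1.8000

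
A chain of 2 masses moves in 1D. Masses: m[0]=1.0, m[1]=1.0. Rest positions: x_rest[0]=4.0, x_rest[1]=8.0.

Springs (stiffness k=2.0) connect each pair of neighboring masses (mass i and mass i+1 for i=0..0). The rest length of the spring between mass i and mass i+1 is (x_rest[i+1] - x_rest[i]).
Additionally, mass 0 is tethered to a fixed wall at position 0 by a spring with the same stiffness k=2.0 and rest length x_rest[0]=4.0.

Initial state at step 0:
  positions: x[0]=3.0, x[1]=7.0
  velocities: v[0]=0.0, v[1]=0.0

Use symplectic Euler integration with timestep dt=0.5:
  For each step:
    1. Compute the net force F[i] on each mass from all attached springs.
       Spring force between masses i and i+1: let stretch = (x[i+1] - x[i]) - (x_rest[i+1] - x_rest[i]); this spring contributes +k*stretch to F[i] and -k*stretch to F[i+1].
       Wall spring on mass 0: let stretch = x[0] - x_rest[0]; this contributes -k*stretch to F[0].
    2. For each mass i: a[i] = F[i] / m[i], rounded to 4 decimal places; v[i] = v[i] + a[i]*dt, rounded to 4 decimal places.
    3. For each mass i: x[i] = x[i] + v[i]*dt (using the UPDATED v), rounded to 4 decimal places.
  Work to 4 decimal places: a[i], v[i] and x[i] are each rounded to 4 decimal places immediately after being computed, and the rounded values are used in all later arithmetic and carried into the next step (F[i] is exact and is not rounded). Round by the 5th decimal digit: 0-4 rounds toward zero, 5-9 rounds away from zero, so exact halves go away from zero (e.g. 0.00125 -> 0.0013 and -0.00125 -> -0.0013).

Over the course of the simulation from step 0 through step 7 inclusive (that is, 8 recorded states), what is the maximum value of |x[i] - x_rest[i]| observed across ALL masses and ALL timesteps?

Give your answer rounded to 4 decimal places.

Answer: 1.1407

Derivation:
Step 0: x=[3.0000 7.0000] v=[0.0000 0.0000]
Step 1: x=[3.5000 7.0000] v=[1.0000 0.0000]
Step 2: x=[4.0000 7.2500] v=[1.0000 0.5000]
Step 3: x=[4.1250 7.8750] v=[0.2500 1.2500]
Step 4: x=[4.0625 8.6250] v=[-0.1250 1.5000]
Step 5: x=[4.2500 9.0938] v=[0.3750 0.9375]
Step 6: x=[4.7344 9.1407] v=[0.9688 0.0937]
Step 7: x=[5.0548 8.9844] v=[0.6407 -0.3126]
Max displacement = 1.1407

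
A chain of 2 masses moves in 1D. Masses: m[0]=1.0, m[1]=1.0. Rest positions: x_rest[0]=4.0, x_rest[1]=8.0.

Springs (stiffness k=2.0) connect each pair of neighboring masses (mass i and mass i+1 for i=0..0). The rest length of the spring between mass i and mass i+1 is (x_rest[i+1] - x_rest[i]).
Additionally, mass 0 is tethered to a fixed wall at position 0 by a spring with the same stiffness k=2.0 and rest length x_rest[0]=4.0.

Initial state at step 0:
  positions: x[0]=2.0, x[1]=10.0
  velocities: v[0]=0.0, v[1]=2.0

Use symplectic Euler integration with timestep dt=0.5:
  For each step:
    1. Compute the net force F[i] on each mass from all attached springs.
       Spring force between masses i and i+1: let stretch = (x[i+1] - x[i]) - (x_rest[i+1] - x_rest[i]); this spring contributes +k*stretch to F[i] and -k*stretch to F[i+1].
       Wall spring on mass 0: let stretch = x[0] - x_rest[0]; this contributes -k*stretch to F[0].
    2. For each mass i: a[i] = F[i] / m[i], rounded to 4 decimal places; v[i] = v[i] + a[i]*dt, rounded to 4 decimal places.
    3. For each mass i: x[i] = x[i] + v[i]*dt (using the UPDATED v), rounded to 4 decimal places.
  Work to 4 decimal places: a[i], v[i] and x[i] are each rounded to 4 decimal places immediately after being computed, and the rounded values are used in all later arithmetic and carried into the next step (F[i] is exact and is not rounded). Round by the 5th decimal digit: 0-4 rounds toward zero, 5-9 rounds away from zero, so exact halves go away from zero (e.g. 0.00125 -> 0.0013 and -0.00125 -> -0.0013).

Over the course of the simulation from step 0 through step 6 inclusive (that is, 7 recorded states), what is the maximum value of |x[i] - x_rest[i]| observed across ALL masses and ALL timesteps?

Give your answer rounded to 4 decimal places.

Step 0: x=[2.0000 10.0000] v=[0.0000 2.0000]
Step 1: x=[5.0000 9.0000] v=[6.0000 -2.0000]
Step 2: x=[7.5000 8.0000] v=[5.0000 -2.0000]
Step 3: x=[6.5000 8.7500] v=[-2.0000 1.5000]
Step 4: x=[3.3750 10.3750] v=[-6.2500 3.2500]
Step 5: x=[2.0625 10.5000] v=[-2.6250 0.2500]
Step 6: x=[3.9375 8.4063] v=[3.7500 -4.1875]
Max displacement = 3.5000

Answer: 3.5000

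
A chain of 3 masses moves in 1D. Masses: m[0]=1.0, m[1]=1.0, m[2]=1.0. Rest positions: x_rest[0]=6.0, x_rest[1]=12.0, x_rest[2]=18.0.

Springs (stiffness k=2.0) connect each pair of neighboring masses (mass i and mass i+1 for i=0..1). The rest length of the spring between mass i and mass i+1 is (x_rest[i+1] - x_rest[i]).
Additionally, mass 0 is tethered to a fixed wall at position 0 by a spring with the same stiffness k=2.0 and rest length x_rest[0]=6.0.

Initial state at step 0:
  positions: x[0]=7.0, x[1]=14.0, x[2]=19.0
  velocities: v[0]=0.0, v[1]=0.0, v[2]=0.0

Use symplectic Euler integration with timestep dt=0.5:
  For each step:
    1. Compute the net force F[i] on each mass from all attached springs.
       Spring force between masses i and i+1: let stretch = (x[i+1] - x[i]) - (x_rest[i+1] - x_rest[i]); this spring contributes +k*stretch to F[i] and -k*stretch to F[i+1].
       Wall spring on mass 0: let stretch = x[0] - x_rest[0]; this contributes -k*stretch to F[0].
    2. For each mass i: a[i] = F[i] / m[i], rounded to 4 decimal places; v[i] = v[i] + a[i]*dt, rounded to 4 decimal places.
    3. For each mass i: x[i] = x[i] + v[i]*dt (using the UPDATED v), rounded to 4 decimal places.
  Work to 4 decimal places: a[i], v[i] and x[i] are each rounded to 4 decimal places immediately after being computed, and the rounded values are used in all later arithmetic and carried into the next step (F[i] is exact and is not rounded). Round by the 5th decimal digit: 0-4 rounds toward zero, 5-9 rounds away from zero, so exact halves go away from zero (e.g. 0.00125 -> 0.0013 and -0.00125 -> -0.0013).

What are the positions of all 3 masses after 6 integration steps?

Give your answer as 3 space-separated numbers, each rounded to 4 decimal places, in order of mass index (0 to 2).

Answer: 6.6563 11.1719 16.9375

Derivation:
Step 0: x=[7.0000 14.0000 19.0000] v=[0.0000 0.0000 0.0000]
Step 1: x=[7.0000 13.0000 19.5000] v=[0.0000 -2.0000 1.0000]
Step 2: x=[6.5000 12.2500 19.7500] v=[-1.0000 -1.5000 0.5000]
Step 3: x=[5.6250 12.3750 19.2500] v=[-1.7500 0.2500 -1.0000]
Step 4: x=[5.3125 12.5625 18.3125] v=[-0.6250 0.3750 -1.8750]
Step 5: x=[5.9688 12.0000 17.5000] v=[1.3125 -1.1250 -1.6250]
Step 6: x=[6.6563 11.1719 16.9375] v=[1.3749 -1.6562 -1.1250]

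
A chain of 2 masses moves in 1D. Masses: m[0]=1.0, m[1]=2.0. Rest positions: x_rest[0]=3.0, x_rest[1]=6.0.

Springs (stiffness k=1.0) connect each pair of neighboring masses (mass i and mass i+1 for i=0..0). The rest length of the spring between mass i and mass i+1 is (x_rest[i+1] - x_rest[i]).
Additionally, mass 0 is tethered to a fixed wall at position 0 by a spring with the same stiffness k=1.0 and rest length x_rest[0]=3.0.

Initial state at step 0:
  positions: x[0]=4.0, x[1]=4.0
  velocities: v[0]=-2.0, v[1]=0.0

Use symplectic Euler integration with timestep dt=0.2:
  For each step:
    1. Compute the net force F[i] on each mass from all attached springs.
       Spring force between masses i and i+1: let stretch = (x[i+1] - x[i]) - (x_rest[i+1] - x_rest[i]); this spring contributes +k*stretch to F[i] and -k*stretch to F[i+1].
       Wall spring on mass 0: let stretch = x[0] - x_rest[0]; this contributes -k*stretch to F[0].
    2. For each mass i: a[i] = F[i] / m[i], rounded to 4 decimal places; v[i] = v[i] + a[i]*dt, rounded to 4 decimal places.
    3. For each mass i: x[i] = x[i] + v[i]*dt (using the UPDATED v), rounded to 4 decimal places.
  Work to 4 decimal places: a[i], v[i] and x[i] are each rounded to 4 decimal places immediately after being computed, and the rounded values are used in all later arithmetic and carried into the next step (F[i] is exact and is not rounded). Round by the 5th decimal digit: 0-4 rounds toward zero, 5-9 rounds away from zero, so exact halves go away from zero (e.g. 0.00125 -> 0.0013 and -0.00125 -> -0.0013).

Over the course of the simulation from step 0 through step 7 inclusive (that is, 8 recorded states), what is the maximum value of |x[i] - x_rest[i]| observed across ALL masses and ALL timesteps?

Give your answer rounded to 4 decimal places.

Step 0: x=[4.0000 4.0000] v=[-2.0000 0.0000]
Step 1: x=[3.4400 4.0600] v=[-2.8000 0.3000]
Step 2: x=[2.7672 4.1676] v=[-3.3640 0.5380]
Step 3: x=[2.0397 4.3072] v=[-3.6374 0.6980]
Step 4: x=[1.3213 4.4615] v=[-3.5918 0.7713]
Step 5: x=[0.6757 4.6130] v=[-3.2280 0.7573]
Step 6: x=[0.1606 4.7457] v=[-2.5757 0.6636]
Step 7: x=[-0.1776 4.8467] v=[-1.6908 0.5051]
Max displacement = 3.1776

Answer: 3.1776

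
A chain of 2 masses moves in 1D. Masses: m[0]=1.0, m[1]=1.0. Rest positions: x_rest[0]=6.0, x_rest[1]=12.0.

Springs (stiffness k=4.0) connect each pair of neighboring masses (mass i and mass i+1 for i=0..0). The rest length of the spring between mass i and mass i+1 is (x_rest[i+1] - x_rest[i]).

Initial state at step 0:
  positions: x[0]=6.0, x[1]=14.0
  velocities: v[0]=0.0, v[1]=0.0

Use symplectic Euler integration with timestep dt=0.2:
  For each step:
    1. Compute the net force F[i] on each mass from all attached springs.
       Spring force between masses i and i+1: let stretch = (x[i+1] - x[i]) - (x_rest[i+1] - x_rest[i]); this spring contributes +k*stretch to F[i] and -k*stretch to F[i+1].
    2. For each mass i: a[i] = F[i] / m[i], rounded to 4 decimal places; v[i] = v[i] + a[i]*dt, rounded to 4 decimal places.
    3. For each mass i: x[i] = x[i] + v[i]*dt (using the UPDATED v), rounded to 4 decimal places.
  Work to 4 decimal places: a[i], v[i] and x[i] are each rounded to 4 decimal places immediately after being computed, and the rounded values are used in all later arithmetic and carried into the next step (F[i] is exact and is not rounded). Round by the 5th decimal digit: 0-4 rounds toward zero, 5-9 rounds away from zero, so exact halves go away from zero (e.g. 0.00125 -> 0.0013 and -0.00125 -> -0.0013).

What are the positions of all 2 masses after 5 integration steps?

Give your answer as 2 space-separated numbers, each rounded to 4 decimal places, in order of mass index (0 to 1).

Answer: 8.0425 11.9575

Derivation:
Step 0: x=[6.0000 14.0000] v=[0.0000 0.0000]
Step 1: x=[6.3200 13.6800] v=[1.6000 -1.6000]
Step 2: x=[6.8576 13.1424] v=[2.6880 -2.6880]
Step 3: x=[7.4408 12.5592] v=[2.9158 -2.9158]
Step 4: x=[7.8829 12.1171] v=[2.2105 -2.2105]
Step 5: x=[8.0425 11.9575] v=[0.7979 -0.7979]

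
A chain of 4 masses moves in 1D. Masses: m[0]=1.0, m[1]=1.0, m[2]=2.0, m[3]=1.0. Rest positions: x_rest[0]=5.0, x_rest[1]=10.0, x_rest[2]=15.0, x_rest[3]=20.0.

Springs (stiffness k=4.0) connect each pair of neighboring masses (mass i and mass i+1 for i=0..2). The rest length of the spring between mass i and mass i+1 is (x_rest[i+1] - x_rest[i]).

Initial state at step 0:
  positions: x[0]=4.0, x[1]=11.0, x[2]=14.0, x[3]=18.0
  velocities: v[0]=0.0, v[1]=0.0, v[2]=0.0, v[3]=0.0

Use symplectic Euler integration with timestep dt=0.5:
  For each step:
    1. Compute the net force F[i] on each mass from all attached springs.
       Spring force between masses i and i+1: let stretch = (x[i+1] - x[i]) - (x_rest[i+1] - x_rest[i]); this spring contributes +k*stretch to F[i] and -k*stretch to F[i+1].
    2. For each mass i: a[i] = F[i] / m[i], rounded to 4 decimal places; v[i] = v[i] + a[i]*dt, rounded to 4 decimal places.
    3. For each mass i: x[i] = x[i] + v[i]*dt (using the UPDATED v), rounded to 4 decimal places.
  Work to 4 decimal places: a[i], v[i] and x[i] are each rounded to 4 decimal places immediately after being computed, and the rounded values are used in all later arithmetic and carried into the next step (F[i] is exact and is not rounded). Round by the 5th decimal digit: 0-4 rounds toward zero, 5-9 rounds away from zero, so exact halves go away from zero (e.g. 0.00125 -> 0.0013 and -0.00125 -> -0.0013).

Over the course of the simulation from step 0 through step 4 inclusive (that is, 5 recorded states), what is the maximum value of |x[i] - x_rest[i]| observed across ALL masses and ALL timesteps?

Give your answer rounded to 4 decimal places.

Answer: 3.0000

Derivation:
Step 0: x=[4.0000 11.0000 14.0000 18.0000] v=[0.0000 0.0000 0.0000 0.0000]
Step 1: x=[6.0000 7.0000 14.5000 19.0000] v=[4.0000 -8.0000 1.0000 2.0000]
Step 2: x=[4.0000 9.5000 13.5000 20.5000] v=[-4.0000 5.0000 -2.0000 3.0000]
Step 3: x=[2.5000 10.5000 14.0000 20.0000] v=[-3.0000 2.0000 1.0000 -1.0000]
Step 4: x=[4.0000 7.0000 15.7500 18.5000] v=[3.0000 -7.0000 3.5000 -3.0000]
Max displacement = 3.0000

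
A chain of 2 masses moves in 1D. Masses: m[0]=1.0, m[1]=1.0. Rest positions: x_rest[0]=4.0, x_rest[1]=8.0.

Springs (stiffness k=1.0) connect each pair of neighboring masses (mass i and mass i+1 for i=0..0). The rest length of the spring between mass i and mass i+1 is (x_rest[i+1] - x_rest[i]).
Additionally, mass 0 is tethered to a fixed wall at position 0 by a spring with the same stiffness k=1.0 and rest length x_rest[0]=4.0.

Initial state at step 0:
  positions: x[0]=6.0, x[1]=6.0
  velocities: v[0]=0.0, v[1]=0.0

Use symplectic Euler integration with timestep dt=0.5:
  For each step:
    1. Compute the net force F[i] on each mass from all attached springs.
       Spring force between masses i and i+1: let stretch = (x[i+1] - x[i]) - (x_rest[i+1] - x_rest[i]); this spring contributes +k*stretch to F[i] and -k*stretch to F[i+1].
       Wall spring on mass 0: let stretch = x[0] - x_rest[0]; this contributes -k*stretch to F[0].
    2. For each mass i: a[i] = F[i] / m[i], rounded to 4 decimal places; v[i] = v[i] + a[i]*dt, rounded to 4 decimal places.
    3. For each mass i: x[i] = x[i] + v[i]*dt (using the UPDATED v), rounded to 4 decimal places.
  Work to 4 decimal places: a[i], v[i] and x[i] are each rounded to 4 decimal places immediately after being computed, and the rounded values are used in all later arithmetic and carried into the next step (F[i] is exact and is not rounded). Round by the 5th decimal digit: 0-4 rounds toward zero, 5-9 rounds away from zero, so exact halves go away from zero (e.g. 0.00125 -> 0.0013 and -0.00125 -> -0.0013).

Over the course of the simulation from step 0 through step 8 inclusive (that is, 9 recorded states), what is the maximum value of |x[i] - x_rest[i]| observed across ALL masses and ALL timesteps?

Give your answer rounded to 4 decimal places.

Step 0: x=[6.0000 6.0000] v=[0.0000 0.0000]
Step 1: x=[4.5000 7.0000] v=[-3.0000 2.0000]
Step 2: x=[2.5000 8.3750] v=[-4.0000 2.7500]
Step 3: x=[1.3438 9.2813] v=[-2.3125 1.8125]
Step 4: x=[1.8360 9.2032] v=[0.9844 -0.1563]
Step 5: x=[3.7110 8.2833] v=[3.7500 -1.8399]
Step 6: x=[5.8014 7.2203] v=[4.1807 -2.1261]
Step 7: x=[6.7962 6.8025] v=[1.9895 -0.8356]
Step 8: x=[6.0935 7.3832] v=[-1.4055 1.1613]
Max displacement = 2.7962

Answer: 2.7962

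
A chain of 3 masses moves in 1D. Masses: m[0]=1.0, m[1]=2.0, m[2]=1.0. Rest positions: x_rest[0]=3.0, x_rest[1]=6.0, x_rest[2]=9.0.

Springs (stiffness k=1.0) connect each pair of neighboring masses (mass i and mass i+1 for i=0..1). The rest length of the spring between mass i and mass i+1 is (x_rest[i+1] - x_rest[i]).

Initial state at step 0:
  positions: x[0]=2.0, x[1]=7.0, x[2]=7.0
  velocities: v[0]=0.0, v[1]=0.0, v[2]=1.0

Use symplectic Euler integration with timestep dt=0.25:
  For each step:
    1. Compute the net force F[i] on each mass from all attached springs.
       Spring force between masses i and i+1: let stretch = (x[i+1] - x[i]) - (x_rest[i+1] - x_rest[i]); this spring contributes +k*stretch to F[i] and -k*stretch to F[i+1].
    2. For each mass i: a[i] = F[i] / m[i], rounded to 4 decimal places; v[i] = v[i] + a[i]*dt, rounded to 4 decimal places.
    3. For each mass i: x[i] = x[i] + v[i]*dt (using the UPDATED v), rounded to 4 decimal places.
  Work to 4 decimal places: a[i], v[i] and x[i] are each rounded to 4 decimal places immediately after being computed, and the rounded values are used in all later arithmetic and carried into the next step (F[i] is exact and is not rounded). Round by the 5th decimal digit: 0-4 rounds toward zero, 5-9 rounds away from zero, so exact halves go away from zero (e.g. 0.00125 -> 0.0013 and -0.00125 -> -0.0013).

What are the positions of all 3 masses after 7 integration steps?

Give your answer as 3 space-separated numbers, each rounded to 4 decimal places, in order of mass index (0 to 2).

Answer: 3.7769 4.9494 11.0745

Derivation:
Step 0: x=[2.0000 7.0000 7.0000] v=[0.0000 0.0000 1.0000]
Step 1: x=[2.1250 6.8438 7.4375] v=[0.5000 -0.6250 1.7500]
Step 2: x=[2.3574 6.5586 8.0254] v=[0.9297 -1.1407 2.3516]
Step 3: x=[2.6649 6.1880 8.7091] v=[1.2300 -1.4825 2.7349]
Step 4: x=[3.0051 5.7861 9.4228] v=[1.3608 -1.6078 2.8546]
Step 5: x=[3.3316 5.4109 10.0967] v=[1.3061 -1.5008 2.6954]
Step 6: x=[3.6006 5.1172 10.6652] v=[1.0759 -1.1750 2.2740]
Step 7: x=[3.7769 4.9494 11.0745] v=[0.7051 -0.6711 1.6370]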